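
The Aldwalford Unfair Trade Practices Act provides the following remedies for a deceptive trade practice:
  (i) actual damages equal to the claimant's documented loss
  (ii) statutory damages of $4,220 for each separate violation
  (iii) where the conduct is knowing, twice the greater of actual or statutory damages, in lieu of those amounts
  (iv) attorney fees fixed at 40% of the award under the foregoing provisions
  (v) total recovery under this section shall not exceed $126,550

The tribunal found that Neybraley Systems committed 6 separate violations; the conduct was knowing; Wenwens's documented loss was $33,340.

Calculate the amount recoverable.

Statutory damages: 6 × $4,220 = $25,320
Greater of actual damages ($33,340) or statutory damages ($25,320): $33,340
Doubled: 2 × $33,340 = $66,680
Attorney fees: 40% of $66,680 = $26,672
Total before cap: $66,680 + $26,672 = $93,352
Cap at $126,550: $93,352 is within the cap, no reduction.

$93,352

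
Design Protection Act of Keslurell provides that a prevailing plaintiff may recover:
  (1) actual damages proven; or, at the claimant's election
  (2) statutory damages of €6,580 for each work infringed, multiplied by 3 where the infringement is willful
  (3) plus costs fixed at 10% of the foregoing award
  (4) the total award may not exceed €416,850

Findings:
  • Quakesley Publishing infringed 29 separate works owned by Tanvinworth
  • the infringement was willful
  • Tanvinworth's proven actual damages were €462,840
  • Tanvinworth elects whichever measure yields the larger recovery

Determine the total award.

€416,850

Statutory damages: 29 × €6,580 = €190,820
Trebled: 3 × €190,820 = €572,460
Greater of actual damages (€462,840) or enhanced statutory damages (€572,460): €572,460
Costs: 10% of €572,460 = €57,246
Award plus costs: €572,460 + €57,246 = €629,706
Cap at €416,850: €629,706 exceeds the cap → €416,850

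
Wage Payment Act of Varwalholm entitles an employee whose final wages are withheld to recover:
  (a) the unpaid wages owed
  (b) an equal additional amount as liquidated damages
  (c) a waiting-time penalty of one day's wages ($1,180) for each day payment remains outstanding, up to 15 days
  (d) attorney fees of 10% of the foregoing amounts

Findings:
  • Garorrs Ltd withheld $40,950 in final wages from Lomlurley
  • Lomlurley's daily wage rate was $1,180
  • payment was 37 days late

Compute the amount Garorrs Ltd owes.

$109,560

Liquidated damages (equal amount): $40,950
Penalty days: min(37, 15) = 15
Waiting-time penalty: 15 × $1,180 = $17,700
Subtotal: $40,950 + $40,950 + $17,700 = $99,600
Attorney fees: 10% of $99,600 = $9,960
Total award: $99,600 + $9,960 = $109,560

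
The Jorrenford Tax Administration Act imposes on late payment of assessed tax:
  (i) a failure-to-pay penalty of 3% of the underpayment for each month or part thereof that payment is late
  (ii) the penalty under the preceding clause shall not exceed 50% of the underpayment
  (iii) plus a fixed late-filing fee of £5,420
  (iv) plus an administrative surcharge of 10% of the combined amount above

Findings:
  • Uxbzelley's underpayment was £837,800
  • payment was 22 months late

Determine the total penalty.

Penalty: £466,752

Accrued rate: 3% × 22 = 66%, capped at 50% → 50%
Failure-to-pay penalty: 50% of £837,800 = £418,900
Penalty before surcharge: £418,900 + £5,420 = £424,320
Administrative surcharge: 10% of £424,320 = £42,432
Total penalty: £424,320 + £42,432 = £466,752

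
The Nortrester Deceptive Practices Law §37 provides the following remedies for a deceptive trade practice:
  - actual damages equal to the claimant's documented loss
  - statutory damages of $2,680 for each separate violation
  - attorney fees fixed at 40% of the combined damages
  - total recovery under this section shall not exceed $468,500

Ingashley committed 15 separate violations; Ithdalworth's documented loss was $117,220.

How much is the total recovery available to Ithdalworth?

$220,388

Statutory damages: 15 × $2,680 = $40,200
Combined damages: $117,220 + $40,200 = $157,420
Attorney fees: 40% of $157,420 = $62,968
Total before cap: $157,420 + $62,968 = $220,388
Cap at $468,500: $220,388 is within the cap, no reduction.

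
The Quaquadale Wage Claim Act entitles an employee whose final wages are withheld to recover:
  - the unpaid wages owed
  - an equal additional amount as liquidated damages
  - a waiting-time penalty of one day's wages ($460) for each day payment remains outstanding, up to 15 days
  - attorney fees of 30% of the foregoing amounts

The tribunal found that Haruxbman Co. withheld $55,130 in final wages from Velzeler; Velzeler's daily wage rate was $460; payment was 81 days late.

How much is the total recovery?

$152,308

Liquidated damages (equal amount): $55,130
Penalty days: min(81, 15) = 15
Waiting-time penalty: 15 × $460 = $6,900
Subtotal: $55,130 + $55,130 + $6,900 = $117,160
Attorney fees: 30% of $117,160 = $35,148
Total award: $117,160 + $35,148 = $152,308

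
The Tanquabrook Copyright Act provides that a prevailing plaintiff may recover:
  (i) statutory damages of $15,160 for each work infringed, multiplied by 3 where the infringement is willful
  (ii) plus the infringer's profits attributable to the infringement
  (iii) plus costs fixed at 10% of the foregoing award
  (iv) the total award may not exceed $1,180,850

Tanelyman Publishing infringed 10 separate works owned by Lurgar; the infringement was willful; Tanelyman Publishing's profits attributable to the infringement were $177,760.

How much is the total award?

$695,816

Statutory damages: 10 × $15,160 = $151,600
Trebled: 3 × $151,600 = $454,800
Combined award: $454,800 + $177,760 = $632,560
Costs: 10% of $632,560 = $63,256
Award plus costs: $632,560 + $63,256 = $695,816
Cap at $1,180,850: $695,816 is within the cap, no reduction.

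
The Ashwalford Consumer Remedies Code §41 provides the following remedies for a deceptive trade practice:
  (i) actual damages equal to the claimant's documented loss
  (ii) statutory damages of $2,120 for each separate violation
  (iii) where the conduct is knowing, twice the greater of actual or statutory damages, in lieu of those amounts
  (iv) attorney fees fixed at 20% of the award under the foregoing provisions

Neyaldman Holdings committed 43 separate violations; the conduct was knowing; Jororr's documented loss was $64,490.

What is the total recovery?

Statutory damages: 43 × $2,120 = $91,160
Greater of actual damages ($64,490) or statutory damages ($91,160): $91,160
Doubled: 2 × $91,160 = $182,320
Attorney fees: 20% of $182,320 = $36,464
Total recovery: $182,320 + $36,464 = $218,784

$218,784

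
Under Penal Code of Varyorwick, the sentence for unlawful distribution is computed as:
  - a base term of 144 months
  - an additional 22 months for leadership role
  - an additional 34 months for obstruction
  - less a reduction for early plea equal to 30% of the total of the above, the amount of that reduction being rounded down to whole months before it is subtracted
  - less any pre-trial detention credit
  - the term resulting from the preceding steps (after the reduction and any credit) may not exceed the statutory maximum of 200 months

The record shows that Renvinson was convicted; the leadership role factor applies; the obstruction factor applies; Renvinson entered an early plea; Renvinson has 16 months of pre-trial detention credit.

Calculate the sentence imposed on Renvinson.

124 months

Leadership role enhancement: +22 months
Obstruction enhancement: +34 months
Adjusted term: 144 months + 22 months + 34 months = 200 months
Early plea reduction: 30% of 200 months = 60 months (rounded down)
After reduction: 200 − 60 = 140 months
Less pre-trial detention credit: 140 months − 16 months = 124 months
Cap at 200 months: 124 months is within the cap, no reduction.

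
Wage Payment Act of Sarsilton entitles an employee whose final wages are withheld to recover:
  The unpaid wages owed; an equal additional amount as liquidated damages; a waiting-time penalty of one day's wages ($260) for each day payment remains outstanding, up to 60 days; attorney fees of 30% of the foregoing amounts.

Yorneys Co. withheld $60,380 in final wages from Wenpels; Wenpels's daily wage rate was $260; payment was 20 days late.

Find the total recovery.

Liquidated damages (equal amount): $60,380
Penalty days: min(20, 60) = 20
Waiting-time penalty: 20 × $260 = $5,200
Subtotal: $60,380 + $60,380 + $5,200 = $125,960
Attorney fees: 30% of $125,960 = $37,788
Total award: $125,960 + $37,788 = $163,748

$163,748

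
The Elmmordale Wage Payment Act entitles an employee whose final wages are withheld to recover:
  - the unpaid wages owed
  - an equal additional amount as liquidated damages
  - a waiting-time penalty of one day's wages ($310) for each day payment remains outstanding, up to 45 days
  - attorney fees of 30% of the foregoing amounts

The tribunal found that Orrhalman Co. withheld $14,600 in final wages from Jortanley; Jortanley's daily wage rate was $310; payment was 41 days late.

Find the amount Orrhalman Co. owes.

Liquidated damages (equal amount): $14,600
Penalty days: min(41, 45) = 41
Waiting-time penalty: 41 × $310 = $12,710
Subtotal: $14,600 + $14,600 + $12,710 = $41,910
Attorney fees: 30% of $41,910 = $12,573
Total award: $41,910 + $12,573 = $54,483

Total award: $54,483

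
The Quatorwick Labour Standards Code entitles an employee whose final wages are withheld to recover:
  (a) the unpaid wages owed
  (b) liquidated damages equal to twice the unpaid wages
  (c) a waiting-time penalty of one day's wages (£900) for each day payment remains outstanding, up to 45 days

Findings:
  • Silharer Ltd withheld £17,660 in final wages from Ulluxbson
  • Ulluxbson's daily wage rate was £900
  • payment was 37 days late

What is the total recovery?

Doubled: 2 × £17,660 = £35,320
Penalty days: min(37, 45) = 37
Waiting-time penalty: 37 × £900 = £33,300
Total award: £17,660 + £35,320 + £33,300 = £86,280

Total award: £86,280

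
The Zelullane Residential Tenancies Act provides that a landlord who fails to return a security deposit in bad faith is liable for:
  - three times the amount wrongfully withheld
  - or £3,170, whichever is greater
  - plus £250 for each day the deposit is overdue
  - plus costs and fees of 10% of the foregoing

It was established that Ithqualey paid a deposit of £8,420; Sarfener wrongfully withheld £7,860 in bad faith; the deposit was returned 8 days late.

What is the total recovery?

Trebled: 3 × £7,860 = £23,580
Minimum £3,170: £23,580 meets the minimum, no increase.
Late-return penalty: 8 × £250 = £2,000
Damages plus late penalty: £23,580 + £2,000 = £25,580
Costs and fees: 10% of £25,580 = £2,558
Total recovery: £25,580 + £2,558 = £28,138

£28,138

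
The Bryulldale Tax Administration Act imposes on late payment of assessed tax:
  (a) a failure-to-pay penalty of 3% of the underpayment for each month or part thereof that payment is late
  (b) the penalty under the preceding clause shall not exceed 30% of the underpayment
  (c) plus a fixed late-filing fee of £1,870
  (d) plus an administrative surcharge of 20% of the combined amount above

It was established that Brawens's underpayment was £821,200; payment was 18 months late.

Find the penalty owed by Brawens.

Accrued rate: 3% × 18 = 54%, capped at 30% → 30%
Failure-to-pay penalty: 30% of £821,200 = £246,360
Penalty before surcharge: £246,360 + £1,870 = £248,230
Administrative surcharge: 20% of £248,230 = £49,646
Total penalty: £248,230 + £49,646 = £297,876

£297,876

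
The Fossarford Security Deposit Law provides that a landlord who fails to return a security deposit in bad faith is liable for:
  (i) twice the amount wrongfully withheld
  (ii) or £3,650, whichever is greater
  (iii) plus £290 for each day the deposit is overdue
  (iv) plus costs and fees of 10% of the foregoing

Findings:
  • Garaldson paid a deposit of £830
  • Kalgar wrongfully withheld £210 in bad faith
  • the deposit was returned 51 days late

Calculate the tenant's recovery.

Recovery: £20,284

Doubled: 2 × £210 = £420
Minimum £3,650: £420 is below the minimum → £3,650
Late-return penalty: 51 × £290 = £14,790
Damages plus late penalty: £3,650 + £14,790 = £18,440
Costs and fees: 10% of £18,440 = £1,844
Total recovery: £18,440 + £1,844 = £20,284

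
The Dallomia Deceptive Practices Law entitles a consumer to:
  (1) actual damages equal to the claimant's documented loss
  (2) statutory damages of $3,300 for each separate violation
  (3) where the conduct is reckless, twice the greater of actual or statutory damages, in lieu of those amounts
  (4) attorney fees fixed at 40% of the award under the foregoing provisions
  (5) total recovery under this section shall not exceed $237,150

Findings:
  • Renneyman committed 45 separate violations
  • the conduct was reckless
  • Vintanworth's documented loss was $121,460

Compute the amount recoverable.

Statutory damages: 45 × $3,300 = $148,500
Greater of actual damages ($121,460) or statutory damages ($148,500): $148,500
Doubled: 2 × $148,500 = $297,000
Attorney fees: 40% of $297,000 = $118,800
Total before cap: $297,000 + $118,800 = $415,800
Cap at $237,150: $415,800 exceeds the cap → $237,150

$237,150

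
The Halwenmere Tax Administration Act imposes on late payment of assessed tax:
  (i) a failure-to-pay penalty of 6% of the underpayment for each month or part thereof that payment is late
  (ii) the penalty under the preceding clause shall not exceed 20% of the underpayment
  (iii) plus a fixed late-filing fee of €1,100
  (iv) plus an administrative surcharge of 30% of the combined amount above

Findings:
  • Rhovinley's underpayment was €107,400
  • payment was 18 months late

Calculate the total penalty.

€29,354

Accrued rate: 6% × 18 = 108%, capped at 20% → 20%
Failure-to-pay penalty: 20% of €107,400 = €21,480
Penalty before surcharge: €21,480 + €1,100 = €22,580
Administrative surcharge: 30% of €22,580 = €6,774
Total penalty: €22,580 + €6,774 = €29,354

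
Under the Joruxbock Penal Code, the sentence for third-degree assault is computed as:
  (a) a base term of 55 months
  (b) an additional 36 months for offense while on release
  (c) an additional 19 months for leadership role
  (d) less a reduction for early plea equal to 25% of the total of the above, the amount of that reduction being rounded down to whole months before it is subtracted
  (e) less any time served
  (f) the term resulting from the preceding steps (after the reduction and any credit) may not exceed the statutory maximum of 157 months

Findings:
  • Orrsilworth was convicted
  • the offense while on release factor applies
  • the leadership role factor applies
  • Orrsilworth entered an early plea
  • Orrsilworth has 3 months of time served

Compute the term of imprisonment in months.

Offense while on release enhancement: +36 months
Leadership role enhancement: +19 months
Adjusted term: 55 months + 36 months + 19 months = 110 months
Early plea reduction: 25% of 110 months = 27 months (rounded down)
After reduction: 110 − 27 = 83 months
Less time served: 83 months − 3 months = 80 months
Cap at 157 months: 80 months is within the cap, no reduction.

80 months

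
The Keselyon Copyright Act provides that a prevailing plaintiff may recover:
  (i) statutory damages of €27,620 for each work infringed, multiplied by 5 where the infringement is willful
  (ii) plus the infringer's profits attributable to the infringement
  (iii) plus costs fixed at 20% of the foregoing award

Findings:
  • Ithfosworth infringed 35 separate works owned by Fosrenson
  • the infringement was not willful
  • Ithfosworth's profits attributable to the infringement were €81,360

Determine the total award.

Statutory damages: 35 × €27,620 = €966,700
Infringement not willful: no ×5 enhancement.
Combined award: €966,700 + €81,360 = €1,048,060
Costs: 20% of €1,048,060 = €209,612
Award plus costs: €1,048,060 + €209,612 = €1,257,672

Award: €1,257,672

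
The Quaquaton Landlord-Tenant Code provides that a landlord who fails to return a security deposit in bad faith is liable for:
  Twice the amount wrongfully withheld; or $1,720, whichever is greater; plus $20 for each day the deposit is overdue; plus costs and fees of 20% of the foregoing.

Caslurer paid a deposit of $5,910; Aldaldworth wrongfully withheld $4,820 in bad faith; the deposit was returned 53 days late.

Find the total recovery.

Doubled: 2 × $4,820 = $9,640
Minimum $1,720: $9,640 meets the minimum, no increase.
Late-return penalty: 53 × $20 = $1,060
Damages plus late penalty: $9,640 + $1,060 = $10,700
Costs and fees: 20% of $10,700 = $2,140
Total recovery: $10,700 + $2,140 = $12,840

$12,840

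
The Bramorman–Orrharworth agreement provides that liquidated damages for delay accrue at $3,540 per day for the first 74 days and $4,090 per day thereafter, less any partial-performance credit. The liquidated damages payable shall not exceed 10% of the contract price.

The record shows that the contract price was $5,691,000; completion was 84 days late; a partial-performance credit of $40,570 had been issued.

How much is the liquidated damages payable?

First 74 days: 74 × $3,540 = $261,960
Remaining days: (84 − 74) × $4,090 = $40,900
Accrued per-day damages: $261,960 + $40,900 = $302,860
Less partial-performance credit: $302,860 − $40,570 = $262,290
Cap: 10% of $5,691,000 = $569,100
Cap at $569,100: $262,290 is within the cap, no reduction.

$262,290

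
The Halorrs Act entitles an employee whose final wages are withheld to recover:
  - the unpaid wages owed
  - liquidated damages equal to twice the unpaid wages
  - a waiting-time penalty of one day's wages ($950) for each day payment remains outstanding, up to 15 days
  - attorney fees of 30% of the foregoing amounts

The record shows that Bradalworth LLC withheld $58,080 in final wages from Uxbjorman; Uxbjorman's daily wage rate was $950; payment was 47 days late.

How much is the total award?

Doubled: 2 × $58,080 = $116,160
Penalty days: min(47, 15) = 15
Waiting-time penalty: 15 × $950 = $14,250
Subtotal: $58,080 + $116,160 + $14,250 = $188,490
Attorney fees: 30% of $188,490 = $56,547
Total award: $188,490 + $56,547 = $245,037

$245,037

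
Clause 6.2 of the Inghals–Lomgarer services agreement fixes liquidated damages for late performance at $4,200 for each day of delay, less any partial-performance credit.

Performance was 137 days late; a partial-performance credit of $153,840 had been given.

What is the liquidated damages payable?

Per-day damages: 137 × $4,200 = $575,400
Less partial-performance credit: $575,400 − $153,840 = $421,560

Liquidated damages: $421,560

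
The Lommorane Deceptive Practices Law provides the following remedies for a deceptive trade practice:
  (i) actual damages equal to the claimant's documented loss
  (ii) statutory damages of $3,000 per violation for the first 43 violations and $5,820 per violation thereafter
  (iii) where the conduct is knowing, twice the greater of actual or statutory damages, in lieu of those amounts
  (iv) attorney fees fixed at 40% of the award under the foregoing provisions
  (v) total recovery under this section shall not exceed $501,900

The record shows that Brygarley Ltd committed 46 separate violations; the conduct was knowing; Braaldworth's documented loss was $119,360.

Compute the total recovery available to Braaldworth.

First 43 violations: 43 × $3,000 = $129,000
Remaining violations: (46 − 43) × $5,820 = $17,460
Statutory damages: $129,000 + $17,460 = $146,460
Greater of actual damages ($119,360) or statutory damages ($146,460): $146,460
Doubled: 2 × $146,460 = $292,920
Attorney fees: 40% of $292,920 = $117,168
Total before cap: $292,920 + $117,168 = $410,088
Cap at $501,900: $410,088 is within the cap, no reduction.

Total recovery: $410,088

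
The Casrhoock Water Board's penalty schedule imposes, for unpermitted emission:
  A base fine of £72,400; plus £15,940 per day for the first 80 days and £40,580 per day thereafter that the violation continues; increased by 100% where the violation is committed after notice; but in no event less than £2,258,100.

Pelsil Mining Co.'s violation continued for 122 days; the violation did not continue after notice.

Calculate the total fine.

First 80 days: 80 × £15,940 = £1,275,200
Remaining days: (122 − 80) × £40,580 = £1,704,360
Per-day component: £1,275,200 + £1,704,360 = £2,979,560
Base plus per-day: £72,400 + £2,979,560 = £3,051,960
The violation did not continue after notice: no 100% increase.
Minimum £2,258,100: £3,051,960 meets the minimum, no increase.

£3,051,960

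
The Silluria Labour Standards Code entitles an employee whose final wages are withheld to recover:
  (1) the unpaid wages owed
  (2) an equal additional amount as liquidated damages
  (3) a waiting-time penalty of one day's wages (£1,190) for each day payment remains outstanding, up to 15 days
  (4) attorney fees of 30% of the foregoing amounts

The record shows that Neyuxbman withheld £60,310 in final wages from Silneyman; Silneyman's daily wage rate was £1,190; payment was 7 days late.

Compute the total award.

Liquidated damages (equal amount): £60,310
Penalty days: min(7, 15) = 7
Waiting-time penalty: 7 × £1,190 = £8,330
Subtotal: £60,310 + £60,310 + £8,330 = £128,950
Attorney fees: 30% of £128,950 = £38,685
Total award: £128,950 + £38,685 = £167,635

£167,635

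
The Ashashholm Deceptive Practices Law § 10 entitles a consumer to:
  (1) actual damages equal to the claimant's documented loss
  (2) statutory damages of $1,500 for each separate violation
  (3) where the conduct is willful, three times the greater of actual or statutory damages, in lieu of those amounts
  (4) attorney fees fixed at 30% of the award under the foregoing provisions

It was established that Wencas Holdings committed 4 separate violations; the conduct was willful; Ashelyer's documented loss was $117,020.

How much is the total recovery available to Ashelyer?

Statutory damages: 4 × $1,500 = $6,000
Greater of actual damages ($117,020) or statutory damages ($6,000): $117,020
Trebled: 3 × $117,020 = $351,060
Attorney fees: 30% of $351,060 = $105,318
Total recovery: $351,060 + $105,318 = $456,378

$456,378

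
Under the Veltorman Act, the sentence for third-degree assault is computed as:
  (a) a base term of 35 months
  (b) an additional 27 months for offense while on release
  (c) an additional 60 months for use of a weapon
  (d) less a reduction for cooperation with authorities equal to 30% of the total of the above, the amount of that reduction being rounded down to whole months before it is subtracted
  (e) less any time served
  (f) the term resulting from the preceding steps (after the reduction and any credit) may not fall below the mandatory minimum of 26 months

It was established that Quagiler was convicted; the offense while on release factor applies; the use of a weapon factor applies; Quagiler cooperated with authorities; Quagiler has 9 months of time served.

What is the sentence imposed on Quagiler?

77 months

Offense while on release enhancement: +27 months
Use of a weapon enhancement: +60 months
Adjusted term: 35 months + 27 months + 60 months = 122 months
Cooperation with authorities reduction: 30% of 122 months = 36 months (rounded down)
After reduction: 122 − 36 = 86 months
Less time served: 86 months − 9 months = 77 months
Minimum 26 months: 77 months meets the minimum, no increase.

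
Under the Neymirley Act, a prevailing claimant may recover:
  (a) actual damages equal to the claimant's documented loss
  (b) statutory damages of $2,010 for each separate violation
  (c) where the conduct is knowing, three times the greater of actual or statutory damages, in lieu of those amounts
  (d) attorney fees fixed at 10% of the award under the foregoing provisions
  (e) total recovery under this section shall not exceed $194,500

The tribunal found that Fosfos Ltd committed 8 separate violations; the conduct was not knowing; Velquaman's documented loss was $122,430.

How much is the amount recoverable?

Statutory damages: 8 × $2,010 = $16,080
Conduct not knowing: the in-lieu enhancement does not apply.
Actual plus statutory damages: $122,430 + $16,080 = $138,510
Attorney fees: 10% of $138,510 = $13,851
Total before cap: $138,510 + $13,851 = $152,361
Cap at $194,500: $152,361 is within the cap, no reduction.

$152,361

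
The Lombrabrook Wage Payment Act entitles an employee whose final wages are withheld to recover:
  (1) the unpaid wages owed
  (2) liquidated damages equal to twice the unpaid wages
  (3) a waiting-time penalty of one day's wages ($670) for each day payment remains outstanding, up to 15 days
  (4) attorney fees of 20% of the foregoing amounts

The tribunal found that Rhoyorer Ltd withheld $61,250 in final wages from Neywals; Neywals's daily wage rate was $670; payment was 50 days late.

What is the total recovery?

Doubled: 2 × $61,250 = $122,500
Penalty days: min(50, 15) = 15
Waiting-time penalty: 15 × $670 = $10,050
Subtotal: $61,250 + $122,500 + $10,050 = $193,800
Attorney fees: 20% of $193,800 = $38,760
Total award: $193,800 + $38,760 = $232,560

$232,560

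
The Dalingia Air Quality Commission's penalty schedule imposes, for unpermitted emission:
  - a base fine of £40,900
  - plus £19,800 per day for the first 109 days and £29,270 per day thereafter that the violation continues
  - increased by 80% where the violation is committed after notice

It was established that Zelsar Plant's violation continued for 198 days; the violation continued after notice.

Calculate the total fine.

£8,647,434

First 109 days: 109 × £19,800 = £2,158,200
Remaining days: (198 − 109) × £29,270 = £2,605,030
Per-day component: £2,158,200 + £2,605,030 = £4,763,230
Base plus per-day: £40,900 + £4,763,230 = £4,804,130
Enhancement: 80% of £4,804,130 = £3,843,304
Enhanced fine: £4,804,130 + £3,843,304 = £8,647,434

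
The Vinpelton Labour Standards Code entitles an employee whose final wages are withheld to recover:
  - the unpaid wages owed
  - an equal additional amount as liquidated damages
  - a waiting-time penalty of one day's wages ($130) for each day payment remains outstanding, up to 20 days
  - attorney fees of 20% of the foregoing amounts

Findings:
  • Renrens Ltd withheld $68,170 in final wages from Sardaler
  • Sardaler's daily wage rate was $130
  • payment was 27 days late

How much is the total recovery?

Liquidated damages (equal amount): $68,170
Penalty days: min(27, 20) = 20
Waiting-time penalty: 20 × $130 = $2,600
Subtotal: $68,170 + $68,170 + $2,600 = $138,940
Attorney fees: 20% of $138,940 = $27,788
Total award: $138,940 + $27,788 = $166,728

$166,728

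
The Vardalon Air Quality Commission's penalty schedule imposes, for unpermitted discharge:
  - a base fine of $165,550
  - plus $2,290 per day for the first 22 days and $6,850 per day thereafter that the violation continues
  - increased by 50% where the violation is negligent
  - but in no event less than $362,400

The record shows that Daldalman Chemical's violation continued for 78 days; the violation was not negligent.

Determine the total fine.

First 22 days: 22 × $2,290 = $50,380
Remaining days: (78 − 22) × $6,850 = $383,600
Per-day component: $50,380 + $383,600 = $433,980
Base plus per-day: $165,550 + $433,980 = $599,530
The violation was not negligent: no 50% increase.
Minimum $362,400: $599,530 meets the minimum, no increase.

$599,530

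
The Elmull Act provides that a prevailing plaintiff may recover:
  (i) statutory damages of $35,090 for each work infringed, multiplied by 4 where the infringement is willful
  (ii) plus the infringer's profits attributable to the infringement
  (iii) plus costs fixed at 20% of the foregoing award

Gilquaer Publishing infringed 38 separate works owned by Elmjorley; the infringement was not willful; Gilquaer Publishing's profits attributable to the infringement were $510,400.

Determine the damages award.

Statutory damages: 38 × $35,090 = $1,333,420
Infringement not willful: no ×4 enhancement.
Combined award: $1,333,420 + $510,400 = $1,843,820
Costs: 20% of $1,843,820 = $368,764
Award plus costs: $1,843,820 + $368,764 = $2,212,584

Award: $2,212,584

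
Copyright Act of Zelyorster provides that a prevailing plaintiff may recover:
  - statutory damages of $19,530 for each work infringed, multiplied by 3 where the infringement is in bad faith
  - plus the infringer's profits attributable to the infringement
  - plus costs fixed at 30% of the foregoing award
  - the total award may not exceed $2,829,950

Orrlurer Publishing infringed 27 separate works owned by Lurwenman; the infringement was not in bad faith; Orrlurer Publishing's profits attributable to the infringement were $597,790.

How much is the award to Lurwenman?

Statutory damages: 27 × $19,530 = $527,310
Infringement not in bad faith: no ×3 enhancement.
Combined award: $527,310 + $597,790 = $1,125,100
Costs: 30% of $1,125,100 = $337,530
Award plus costs: $1,125,100 + $337,530 = $1,462,630
Cap at $2,829,950: $1,462,630 is within the cap, no reduction.

Award: $1,462,630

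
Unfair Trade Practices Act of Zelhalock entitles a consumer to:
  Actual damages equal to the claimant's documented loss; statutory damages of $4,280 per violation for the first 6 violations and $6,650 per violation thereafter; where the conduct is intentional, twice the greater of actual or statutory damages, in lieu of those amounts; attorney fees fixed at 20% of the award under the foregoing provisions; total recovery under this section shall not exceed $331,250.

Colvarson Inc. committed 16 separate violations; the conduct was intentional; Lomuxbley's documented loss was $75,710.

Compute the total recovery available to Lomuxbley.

$221,232

First 6 violations: 6 × $4,280 = $25,680
Remaining violations: (16 − 6) × $6,650 = $66,500
Statutory damages: $25,680 + $66,500 = $92,180
Greater of actual damages ($75,710) or statutory damages ($92,180): $92,180
Doubled: 2 × $92,180 = $184,360
Attorney fees: 20% of $184,360 = $36,872
Total before cap: $184,360 + $36,872 = $221,232
Cap at $331,250: $221,232 is within the cap, no reduction.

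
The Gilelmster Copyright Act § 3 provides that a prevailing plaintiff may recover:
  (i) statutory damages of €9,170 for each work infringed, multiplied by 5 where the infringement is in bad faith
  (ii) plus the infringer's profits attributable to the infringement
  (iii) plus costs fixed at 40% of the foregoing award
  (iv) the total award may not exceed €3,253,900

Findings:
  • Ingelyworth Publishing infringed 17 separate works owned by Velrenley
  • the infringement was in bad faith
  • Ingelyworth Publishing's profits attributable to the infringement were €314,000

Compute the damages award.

Statutory damages: 17 × €9,170 = €155,890
Multiplied by 5: 5 × €155,890 = €779,450
Combined award: €779,450 + €314,000 = €1,093,450
Costs: 40% of €1,093,450 = €437,380
Award plus costs: €1,093,450 + €437,380 = €1,530,830
Cap at €3,253,900: €1,530,830 is within the cap, no reduction.

Award: €1,530,830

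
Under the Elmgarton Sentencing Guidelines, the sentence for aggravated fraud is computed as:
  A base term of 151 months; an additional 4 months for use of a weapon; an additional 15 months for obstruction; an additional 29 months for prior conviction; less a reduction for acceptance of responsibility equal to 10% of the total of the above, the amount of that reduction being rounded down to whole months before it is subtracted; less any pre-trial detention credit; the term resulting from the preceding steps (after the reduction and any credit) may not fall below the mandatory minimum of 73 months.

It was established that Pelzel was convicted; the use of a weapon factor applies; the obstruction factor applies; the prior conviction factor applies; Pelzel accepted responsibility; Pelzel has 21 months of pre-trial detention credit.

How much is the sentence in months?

159 months

Use of a weapon enhancement: +4 months
Obstruction enhancement: +15 months
Prior conviction enhancement: +29 months
Adjusted term: 151 months + 4 months + 15 months + 29 months = 199 months
Acceptance of responsibility reduction: 10% of 199 months = 19 months (rounded down)
After reduction: 199 − 19 = 180 months
Less pre-trial detention credit: 180 months − 21 months = 159 months
Minimum 73 months: 159 months meets the minimum, no increase.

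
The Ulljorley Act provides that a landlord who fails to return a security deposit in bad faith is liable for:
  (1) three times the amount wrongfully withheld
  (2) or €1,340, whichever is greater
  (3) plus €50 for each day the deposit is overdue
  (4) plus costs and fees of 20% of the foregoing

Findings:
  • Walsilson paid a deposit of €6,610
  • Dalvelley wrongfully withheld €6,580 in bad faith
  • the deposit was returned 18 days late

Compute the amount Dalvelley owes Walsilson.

Trebled: 3 × €6,580 = €19,740
Minimum €1,340: €19,740 meets the minimum, no increase.
Late-return penalty: 18 × €50 = €900
Damages plus late penalty: €19,740 + €900 = €20,640
Costs and fees: 20% of €20,640 = €4,128
Total recovery: €20,640 + €4,128 = €24,768

€24,768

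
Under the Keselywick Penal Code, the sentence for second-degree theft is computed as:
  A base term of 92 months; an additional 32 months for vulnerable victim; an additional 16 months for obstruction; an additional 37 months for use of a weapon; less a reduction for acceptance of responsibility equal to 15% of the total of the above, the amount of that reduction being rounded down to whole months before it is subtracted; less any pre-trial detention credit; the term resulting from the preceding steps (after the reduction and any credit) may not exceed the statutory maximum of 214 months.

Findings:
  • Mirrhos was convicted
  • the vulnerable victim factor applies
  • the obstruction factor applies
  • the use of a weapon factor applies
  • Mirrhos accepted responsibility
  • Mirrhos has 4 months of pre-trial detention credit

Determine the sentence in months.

147 months

Vulnerable victim enhancement: +32 months
Obstruction enhancement: +16 months
Use of a weapon enhancement: +37 months
Adjusted term: 92 months + 32 months + 16 months + 37 months = 177 months
Acceptance of responsibility reduction: 15% of 177 months = 26 months (rounded down)
After reduction: 177 − 26 = 151 months
Less pre-trial detention credit: 151 months − 4 months = 147 months
Cap at 214 months: 147 months is within the cap, no reduction.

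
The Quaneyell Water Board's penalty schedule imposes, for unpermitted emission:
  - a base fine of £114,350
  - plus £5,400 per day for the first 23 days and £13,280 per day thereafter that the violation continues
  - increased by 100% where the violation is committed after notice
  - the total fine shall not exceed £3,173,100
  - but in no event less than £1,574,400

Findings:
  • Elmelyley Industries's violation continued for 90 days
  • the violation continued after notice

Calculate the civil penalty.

First 23 days: 23 × £5,400 = £124,200
Remaining days: (90 − 23) × £13,280 = £889,760
Per-day component: £124,200 + £889,760 = £1,013,960
Base plus per-day: £114,350 + £1,013,960 = £1,128,310
Enhancement: 100% of £1,128,310 = £1,128,310
Enhanced fine: £1,128,310 + £1,128,310 = £2,256,620
Cap at £3,173,100: £2,256,620 is within the cap, no reduction.
Minimum £1,574,400: £2,256,620 meets the minimum, no increase.

£2,256,620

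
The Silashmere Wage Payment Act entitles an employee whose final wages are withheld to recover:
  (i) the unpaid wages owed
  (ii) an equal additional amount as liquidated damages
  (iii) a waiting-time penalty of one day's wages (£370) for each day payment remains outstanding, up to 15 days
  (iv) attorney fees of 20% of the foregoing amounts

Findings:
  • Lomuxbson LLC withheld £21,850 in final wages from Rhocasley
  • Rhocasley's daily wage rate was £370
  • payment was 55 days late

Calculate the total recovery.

Liquidated damages (equal amount): £21,850
Penalty days: min(55, 15) = 15
Waiting-time penalty: 15 × £370 = £5,550
Subtotal: £21,850 + £21,850 + £5,550 = £49,250
Attorney fees: 20% of £49,250 = £9,850
Total award: £49,250 + £9,850 = £59,100

£59,100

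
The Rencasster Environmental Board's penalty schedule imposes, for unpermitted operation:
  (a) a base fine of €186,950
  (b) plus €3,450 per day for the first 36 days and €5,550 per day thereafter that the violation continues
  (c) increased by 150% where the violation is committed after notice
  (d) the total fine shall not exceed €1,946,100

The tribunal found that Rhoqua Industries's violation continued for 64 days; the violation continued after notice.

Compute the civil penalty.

€1,166,375

First 36 days: 36 × €3,450 = €124,200
Remaining days: (64 − 36) × €5,550 = €155,400
Per-day component: €124,200 + €155,400 = €279,600
Base plus per-day: €186,950 + €279,600 = €466,550
Enhancement: 150% of €466,550 = €699,825
Enhanced fine: €466,550 + €699,825 = €1,166,375
Cap at €1,946,100: €1,166,375 is within the cap, no reduction.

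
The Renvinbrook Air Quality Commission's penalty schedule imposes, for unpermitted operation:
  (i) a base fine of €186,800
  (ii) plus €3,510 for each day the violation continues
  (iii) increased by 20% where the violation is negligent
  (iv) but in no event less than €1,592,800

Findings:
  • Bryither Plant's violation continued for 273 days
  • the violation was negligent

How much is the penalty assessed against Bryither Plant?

Civil penalty: €1,592,800

Per-day component: 273 × €3,510 = €958,230
Base plus per-day: €186,800 + €958,230 = €1,145,030
Enhancement: 20% of €1,145,030 = €229,006
Enhanced fine: €1,145,030 + €229,006 = €1,374,036
Minimum €1,592,800: €1,374,036 is below the minimum → €1,592,800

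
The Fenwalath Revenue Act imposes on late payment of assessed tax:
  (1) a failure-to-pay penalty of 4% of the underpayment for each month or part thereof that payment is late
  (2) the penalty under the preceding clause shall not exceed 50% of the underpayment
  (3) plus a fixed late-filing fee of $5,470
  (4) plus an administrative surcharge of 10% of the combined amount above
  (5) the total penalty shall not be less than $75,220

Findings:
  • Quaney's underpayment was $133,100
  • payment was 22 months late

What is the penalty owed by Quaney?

Penalty: $79,222

Accrued rate: 4% × 22 = 88%, capped at 50% → 50%
Failure-to-pay penalty: 50% of $133,100 = $66,550
Penalty before surcharge: $66,550 + $5,470 = $72,020
Administrative surcharge: 10% of $72,020 = $7,202
Total penalty: $72,020 + $7,202 = $79,222
Minimum $75,220: $79,222 meets the minimum, no increase.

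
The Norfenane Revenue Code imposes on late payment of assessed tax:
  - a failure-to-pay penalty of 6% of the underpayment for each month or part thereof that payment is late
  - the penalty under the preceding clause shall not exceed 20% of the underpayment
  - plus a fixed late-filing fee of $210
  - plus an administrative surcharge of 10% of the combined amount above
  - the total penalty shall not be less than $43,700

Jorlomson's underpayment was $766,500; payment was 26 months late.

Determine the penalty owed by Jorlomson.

Accrued rate: 6% × 26 = 156%, capped at 20% → 20%
Failure-to-pay penalty: 20% of $766,500 = $153,300
Penalty before surcharge: $153,300 + $210 = $153,510
Administrative surcharge: 10% of $153,510 = $15,351
Total penalty: $153,510 + $15,351 = $168,861
Minimum $43,700: $168,861 meets the minimum, no increase.

$168,861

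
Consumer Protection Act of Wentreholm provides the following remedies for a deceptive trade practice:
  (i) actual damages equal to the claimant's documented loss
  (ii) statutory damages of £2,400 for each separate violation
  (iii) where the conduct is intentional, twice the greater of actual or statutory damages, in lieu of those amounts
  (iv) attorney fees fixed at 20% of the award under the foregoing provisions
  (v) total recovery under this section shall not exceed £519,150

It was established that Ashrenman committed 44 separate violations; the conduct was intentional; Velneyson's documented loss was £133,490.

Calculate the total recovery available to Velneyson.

Statutory damages: 44 × £2,400 = £105,600
Greater of actual damages (£133,490) or statutory damages (£105,600): £133,490
Doubled: 2 × £133,490 = £266,980
Attorney fees: 20% of £266,980 = £53,396
Total before cap: £266,980 + £53,396 = £320,376
Cap at £519,150: £320,376 is within the cap, no reduction.

Total recovery: £320,376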